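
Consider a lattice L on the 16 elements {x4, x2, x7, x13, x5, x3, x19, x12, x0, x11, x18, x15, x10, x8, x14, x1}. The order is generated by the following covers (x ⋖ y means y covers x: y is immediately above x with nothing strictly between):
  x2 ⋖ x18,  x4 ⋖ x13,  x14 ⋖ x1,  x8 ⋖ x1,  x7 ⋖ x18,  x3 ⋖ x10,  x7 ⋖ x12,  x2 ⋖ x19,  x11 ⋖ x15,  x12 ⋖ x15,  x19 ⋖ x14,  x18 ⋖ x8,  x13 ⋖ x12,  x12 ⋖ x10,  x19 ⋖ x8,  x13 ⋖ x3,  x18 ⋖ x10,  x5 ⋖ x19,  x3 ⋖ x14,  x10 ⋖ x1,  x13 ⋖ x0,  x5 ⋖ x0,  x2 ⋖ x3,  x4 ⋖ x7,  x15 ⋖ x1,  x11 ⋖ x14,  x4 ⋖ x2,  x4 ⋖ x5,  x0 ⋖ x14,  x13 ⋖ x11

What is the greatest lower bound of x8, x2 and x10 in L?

Common lower bounds of {x8, x2, x10}: x2, x4.
The greatest among these is x2.

x2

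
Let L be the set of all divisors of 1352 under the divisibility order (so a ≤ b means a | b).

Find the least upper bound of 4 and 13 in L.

52

Common upper bounds of {4, 13}: 104, 1352, 52, 676.
The least among these is 52.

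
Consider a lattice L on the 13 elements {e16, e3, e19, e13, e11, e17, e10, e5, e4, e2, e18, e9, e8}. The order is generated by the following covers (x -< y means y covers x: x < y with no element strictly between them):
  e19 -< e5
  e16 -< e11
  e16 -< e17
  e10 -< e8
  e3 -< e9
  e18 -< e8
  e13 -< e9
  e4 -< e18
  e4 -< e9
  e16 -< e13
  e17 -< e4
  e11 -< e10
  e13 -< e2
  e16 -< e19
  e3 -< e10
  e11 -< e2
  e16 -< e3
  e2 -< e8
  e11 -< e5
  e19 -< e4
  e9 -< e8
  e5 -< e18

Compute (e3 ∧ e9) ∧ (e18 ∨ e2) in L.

e3 ∧ e9 = e3
e18 ∨ e2 = e8
e3 ∧ e8 = e3

e3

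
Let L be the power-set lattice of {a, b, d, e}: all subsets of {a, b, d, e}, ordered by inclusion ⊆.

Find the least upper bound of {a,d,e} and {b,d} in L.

{a,b,d,e}

Under ⊆, join is union: {a,d,e} ∪ {b,d} = {a,b,d,e}.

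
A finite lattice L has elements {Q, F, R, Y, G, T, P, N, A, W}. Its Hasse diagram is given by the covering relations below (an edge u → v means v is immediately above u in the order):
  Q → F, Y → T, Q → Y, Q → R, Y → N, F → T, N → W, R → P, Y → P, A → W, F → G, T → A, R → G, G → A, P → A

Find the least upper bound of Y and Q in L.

Y

Common upper bounds of {Y, Q}: A, N, P, T, W, Y.
The least among these is Y.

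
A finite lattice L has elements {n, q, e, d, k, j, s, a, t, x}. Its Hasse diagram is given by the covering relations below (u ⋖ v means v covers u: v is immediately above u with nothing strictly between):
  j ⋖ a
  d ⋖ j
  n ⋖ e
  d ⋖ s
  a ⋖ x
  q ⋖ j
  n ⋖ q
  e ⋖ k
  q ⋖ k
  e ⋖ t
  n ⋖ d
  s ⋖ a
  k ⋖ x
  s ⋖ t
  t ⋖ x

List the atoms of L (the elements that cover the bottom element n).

The atoms are exactly the elements that cover n: d, e, q.

d, e, q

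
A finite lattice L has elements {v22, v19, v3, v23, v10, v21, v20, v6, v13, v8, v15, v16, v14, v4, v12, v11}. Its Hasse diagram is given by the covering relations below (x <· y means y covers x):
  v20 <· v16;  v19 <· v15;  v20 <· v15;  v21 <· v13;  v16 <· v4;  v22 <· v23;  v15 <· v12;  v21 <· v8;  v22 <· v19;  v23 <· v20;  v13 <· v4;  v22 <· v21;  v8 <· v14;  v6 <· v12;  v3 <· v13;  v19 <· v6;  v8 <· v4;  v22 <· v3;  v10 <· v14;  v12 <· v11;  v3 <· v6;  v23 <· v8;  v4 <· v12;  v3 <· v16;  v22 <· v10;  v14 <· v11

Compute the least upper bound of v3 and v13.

v13

Common upper bounds of {v3, v13}: v11, v12, v13, v4.
The least among these is v13.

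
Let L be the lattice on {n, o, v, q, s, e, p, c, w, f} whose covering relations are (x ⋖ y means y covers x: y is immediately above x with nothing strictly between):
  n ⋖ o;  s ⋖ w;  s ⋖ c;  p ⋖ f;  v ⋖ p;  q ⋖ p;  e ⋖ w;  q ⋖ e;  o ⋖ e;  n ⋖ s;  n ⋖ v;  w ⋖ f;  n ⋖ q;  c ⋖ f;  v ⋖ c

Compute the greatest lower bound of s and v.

Common lower bounds of {s, v}: n.
The greatest among these is n.

n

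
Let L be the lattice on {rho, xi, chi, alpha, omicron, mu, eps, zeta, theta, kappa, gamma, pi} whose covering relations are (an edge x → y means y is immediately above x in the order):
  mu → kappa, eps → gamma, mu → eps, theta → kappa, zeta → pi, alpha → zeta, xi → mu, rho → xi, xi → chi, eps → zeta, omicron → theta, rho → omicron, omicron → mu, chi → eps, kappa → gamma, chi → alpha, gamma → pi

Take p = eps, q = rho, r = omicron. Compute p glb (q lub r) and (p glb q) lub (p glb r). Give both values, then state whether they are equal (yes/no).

omicron; omicron; yes

q lub r = omicron, so p glb (q lub r) = eps glb omicron = omicron.
p glb q = rho and p glb r = omicron, so (p glb q) lub (p glb r) = rho lub omicron = omicron.
Equal: yes.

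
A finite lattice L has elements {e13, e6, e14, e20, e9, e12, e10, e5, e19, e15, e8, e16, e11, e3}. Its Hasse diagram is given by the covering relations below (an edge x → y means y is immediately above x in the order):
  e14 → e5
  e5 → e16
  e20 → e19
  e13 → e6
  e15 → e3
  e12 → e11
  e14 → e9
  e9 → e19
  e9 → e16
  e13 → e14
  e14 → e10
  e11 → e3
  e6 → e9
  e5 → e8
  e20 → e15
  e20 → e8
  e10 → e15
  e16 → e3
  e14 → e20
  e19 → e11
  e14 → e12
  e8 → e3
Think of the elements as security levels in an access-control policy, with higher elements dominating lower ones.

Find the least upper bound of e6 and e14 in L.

Common upper bounds of {e6, e14}: e11, e16, e19, e3, e9.
The least among these is e9.

e9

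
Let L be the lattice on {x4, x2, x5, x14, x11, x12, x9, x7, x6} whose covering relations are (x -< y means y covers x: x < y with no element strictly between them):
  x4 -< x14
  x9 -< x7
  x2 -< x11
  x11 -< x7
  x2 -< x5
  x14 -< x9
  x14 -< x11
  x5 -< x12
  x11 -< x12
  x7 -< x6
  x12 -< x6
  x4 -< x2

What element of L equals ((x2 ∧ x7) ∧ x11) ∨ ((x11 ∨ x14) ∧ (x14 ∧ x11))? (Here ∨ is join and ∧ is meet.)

x11

x2 ∧ x7 = x2
x2 ∧ x11 = x2
x11 ∨ x14 = x11
x14 ∧ x11 = x14
x11 ∧ x14 = x14
x2 ∨ x14 = x11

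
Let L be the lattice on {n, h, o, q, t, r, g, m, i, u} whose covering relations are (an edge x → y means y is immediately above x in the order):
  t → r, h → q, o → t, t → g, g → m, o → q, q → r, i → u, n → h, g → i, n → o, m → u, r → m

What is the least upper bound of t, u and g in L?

u

Common upper bounds of {t, u, g}: u.
The least among these is u.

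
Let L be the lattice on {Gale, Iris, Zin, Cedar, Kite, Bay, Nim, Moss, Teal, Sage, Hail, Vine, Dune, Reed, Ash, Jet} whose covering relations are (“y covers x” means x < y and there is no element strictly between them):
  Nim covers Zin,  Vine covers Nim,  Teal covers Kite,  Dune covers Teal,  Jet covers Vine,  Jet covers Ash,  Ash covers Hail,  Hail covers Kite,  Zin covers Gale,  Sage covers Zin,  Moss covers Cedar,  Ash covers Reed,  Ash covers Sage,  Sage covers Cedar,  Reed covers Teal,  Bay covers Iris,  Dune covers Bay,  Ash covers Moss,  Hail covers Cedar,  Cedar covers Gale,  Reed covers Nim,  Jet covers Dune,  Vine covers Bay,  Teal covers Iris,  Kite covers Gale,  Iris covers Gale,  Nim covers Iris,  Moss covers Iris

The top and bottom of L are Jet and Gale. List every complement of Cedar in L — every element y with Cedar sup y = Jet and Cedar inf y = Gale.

Need y with Cedar ∨ y = Jet and Cedar ∧ y = Gale.
Checking each element gives: Bay, Dune, Vine.

Bay, Dune, Vine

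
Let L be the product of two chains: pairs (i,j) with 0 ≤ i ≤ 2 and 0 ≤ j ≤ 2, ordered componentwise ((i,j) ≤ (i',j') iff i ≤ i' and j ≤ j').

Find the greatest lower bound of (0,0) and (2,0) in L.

(0,0)

In a product of chains, the meet is componentwise min, giving (0,0).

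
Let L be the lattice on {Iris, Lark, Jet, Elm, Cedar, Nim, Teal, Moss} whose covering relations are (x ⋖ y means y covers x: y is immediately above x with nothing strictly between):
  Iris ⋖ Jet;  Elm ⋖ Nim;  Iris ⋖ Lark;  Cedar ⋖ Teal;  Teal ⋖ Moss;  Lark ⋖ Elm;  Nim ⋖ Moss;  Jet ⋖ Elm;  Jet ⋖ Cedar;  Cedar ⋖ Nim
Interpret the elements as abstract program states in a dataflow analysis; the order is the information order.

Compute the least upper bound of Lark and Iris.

Common upper bounds of {Lark, Iris}: Elm, Lark, Moss, Nim.
The least among these is Lark.

Lark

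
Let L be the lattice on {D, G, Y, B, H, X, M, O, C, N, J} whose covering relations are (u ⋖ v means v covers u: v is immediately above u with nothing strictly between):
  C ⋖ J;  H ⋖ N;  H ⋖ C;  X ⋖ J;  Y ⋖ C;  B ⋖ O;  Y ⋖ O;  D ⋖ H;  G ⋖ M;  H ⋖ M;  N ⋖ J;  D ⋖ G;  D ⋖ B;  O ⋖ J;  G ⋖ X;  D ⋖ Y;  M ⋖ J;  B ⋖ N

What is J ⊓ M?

Common lower bounds of {J, M}: D, G, H, M.
The greatest among these is M.

M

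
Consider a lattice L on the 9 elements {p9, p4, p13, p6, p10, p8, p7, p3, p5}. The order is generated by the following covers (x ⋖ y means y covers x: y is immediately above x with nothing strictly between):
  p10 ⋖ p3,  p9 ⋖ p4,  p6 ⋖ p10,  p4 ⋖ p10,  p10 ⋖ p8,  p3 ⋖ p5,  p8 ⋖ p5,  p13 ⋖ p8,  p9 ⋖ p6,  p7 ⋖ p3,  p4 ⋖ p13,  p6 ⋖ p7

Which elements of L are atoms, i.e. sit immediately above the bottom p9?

p4, p6

The atoms are exactly the elements that cover p9: p4, p6.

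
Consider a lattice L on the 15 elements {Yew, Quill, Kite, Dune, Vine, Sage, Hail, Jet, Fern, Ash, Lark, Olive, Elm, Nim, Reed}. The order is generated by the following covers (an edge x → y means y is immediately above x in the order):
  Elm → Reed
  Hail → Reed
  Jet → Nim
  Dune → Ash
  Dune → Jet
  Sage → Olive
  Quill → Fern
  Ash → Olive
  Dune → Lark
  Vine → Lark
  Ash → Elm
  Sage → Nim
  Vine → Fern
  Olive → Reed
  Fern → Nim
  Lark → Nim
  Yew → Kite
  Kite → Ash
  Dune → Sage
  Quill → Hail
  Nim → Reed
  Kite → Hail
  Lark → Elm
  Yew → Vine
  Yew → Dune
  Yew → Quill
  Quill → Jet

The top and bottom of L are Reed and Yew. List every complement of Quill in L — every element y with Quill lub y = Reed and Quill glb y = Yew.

Need y with Quill ∨ y = Reed and Quill ∧ y = Yew.
Checking each element gives: Ash, Elm, Olive.

Ash, Elm, Olive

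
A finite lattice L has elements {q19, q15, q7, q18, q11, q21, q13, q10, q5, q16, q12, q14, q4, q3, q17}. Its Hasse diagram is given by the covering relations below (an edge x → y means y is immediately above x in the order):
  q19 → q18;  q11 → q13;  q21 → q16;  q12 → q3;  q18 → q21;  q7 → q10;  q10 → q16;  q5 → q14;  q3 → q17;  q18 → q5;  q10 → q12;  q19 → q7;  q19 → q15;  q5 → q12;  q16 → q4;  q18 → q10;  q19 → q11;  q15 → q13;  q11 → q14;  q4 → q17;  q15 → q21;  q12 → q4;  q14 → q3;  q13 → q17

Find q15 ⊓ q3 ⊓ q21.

q19

Common lower bounds of {q15, q3, q21}: q19.
The greatest among these is q19.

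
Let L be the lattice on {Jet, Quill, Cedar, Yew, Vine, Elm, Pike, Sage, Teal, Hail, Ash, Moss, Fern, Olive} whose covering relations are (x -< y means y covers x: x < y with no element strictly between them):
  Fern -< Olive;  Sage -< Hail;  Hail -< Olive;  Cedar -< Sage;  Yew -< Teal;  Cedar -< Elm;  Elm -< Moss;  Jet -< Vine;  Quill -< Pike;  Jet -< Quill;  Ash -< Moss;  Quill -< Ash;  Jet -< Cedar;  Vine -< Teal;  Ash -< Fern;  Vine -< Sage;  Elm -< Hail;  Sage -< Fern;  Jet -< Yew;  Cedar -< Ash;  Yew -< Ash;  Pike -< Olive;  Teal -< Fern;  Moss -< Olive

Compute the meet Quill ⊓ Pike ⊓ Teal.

Jet

Common lower bounds of {Quill, Pike, Teal}: Jet.
The greatest among these is Jet.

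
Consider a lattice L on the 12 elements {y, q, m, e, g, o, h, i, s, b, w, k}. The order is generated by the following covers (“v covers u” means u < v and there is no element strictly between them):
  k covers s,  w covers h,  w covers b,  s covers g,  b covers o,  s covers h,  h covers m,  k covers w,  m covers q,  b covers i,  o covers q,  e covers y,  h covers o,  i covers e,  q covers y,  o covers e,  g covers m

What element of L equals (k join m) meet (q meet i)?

k ∨ m = k
q ∧ i = y
k ∧ y = y

y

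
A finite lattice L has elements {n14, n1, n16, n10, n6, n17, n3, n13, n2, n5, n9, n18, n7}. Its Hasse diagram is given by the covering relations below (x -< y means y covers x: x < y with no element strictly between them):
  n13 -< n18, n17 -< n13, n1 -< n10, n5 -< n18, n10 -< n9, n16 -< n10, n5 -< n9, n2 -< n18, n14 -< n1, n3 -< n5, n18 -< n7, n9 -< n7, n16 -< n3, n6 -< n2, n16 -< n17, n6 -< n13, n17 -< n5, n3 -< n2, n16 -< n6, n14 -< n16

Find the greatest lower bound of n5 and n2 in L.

Common lower bounds of {n5, n2}: n14, n16, n3.
The greatest among these is n3.

n3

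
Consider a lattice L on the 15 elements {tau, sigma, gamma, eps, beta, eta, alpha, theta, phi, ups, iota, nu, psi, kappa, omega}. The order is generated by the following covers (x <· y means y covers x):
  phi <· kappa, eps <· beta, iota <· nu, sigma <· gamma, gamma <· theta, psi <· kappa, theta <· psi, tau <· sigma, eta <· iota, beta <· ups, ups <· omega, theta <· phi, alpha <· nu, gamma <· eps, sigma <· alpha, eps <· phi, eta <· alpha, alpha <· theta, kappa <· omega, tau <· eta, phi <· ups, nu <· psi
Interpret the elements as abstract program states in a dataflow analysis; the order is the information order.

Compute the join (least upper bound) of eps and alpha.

Common upper bounds of {eps, alpha}: kappa, omega, phi, ups.
The least among these is phi.

phi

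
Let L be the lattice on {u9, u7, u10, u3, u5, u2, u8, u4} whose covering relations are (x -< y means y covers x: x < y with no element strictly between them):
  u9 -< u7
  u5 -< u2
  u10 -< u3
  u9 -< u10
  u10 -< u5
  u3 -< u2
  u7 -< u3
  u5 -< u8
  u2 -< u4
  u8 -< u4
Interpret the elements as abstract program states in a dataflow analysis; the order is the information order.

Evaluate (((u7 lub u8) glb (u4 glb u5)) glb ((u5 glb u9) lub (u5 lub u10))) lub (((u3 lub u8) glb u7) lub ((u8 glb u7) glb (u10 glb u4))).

u2

u7 ∨ u8 = u4
u4 ∧ u5 = u5
u4 ∧ u5 = u5
u5 ∧ u9 = u9
u5 ∨ u10 = u5
u9 ∨ u5 = u5
u5 ∧ u5 = u5
u3 ∨ u8 = u4
u4 ∧ u7 = u7
u8 ∧ u7 = u9
u10 ∧ u4 = u10
u9 ∧ u10 = u9
u7 ∨ u9 = u7
u5 ∨ u7 = u2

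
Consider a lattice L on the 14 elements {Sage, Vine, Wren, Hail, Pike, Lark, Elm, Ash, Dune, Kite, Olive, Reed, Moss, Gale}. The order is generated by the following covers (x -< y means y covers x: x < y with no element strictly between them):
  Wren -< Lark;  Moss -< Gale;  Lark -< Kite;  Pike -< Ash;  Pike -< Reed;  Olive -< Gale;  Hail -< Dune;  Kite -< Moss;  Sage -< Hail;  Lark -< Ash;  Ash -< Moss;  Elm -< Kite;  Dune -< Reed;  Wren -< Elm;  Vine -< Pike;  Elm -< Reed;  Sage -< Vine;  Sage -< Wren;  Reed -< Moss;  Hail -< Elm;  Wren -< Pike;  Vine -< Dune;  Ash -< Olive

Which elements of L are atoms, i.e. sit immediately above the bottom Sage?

The atoms are exactly the elements that cover Sage: Hail, Vine, Wren.

Hail, Vine, Wren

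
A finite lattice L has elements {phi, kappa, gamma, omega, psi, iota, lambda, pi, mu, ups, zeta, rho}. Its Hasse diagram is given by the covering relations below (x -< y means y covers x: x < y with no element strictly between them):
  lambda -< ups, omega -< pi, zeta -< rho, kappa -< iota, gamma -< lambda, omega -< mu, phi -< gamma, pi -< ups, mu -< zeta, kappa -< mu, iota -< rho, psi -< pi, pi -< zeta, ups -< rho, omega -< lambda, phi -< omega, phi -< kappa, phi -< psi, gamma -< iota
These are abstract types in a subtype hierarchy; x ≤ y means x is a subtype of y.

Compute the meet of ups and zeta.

pi

Common lower bounds of {ups, zeta}: omega, phi, pi, psi.
The greatest among these is pi.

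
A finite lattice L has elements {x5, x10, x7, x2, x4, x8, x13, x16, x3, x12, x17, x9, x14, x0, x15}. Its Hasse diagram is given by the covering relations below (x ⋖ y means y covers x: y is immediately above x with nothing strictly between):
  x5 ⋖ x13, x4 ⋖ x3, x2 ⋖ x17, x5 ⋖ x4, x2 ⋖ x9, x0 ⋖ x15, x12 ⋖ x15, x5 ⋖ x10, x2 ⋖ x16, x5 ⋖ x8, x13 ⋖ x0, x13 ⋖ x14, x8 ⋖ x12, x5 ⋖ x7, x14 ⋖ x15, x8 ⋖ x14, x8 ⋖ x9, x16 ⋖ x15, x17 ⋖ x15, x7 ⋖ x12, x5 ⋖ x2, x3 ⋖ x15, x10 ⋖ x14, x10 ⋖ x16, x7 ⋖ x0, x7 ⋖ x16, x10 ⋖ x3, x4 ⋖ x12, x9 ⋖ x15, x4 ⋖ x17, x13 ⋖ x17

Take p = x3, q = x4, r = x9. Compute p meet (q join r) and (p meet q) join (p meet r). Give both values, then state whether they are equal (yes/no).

x3; x4; no

q join r = x15, so p meet (q join r) = x3 meet x15 = x3.
p meet q = x4 and p meet r = x5, so (p meet q) join (p meet r) = x4 join x5 = x4.
Equal: no.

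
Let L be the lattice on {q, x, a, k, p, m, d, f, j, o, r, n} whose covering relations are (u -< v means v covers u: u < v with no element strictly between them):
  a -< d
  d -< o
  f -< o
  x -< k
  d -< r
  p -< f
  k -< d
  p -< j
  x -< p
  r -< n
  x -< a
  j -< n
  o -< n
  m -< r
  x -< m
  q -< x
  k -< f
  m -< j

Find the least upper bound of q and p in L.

Common upper bounds of {q, p}: f, j, n, o, p.
The least among these is p.

p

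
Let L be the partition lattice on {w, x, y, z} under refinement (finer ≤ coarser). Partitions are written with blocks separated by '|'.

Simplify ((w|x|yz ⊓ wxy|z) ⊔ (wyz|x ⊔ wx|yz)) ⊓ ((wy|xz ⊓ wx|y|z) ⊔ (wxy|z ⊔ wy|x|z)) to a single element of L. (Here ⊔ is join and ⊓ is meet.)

w|x|yz ∧ wxy|z = w|x|y|z
wyz|x ∨ wx|yz = wxyz
w|x|y|z ∨ wxyz = wxyz
wy|xz ∧ wx|y|z = w|x|y|z
wxy|z ∨ wy|x|z = wxy|z
w|x|y|z ∨ wxy|z = wxy|z
wxyz ∧ wxy|z = wxy|z

wxy|z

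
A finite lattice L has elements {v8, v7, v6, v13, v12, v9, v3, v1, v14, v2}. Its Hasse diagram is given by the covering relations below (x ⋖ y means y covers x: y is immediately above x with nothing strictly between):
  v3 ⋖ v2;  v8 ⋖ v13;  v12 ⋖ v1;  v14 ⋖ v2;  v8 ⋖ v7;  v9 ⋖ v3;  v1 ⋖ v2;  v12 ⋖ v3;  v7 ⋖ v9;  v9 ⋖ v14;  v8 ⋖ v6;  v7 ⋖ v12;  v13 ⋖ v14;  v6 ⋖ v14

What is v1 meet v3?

v12

Common lower bounds of {v1, v3}: v12, v7, v8.
The greatest among these is v12.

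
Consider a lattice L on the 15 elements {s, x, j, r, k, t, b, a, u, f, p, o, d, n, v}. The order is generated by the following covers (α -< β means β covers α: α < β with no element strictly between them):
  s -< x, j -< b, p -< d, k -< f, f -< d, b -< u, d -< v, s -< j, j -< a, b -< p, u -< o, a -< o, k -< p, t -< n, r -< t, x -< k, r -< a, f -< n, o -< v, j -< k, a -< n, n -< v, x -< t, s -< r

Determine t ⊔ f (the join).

n

Common upper bounds of {t, f}: n, v.
The least among these is n.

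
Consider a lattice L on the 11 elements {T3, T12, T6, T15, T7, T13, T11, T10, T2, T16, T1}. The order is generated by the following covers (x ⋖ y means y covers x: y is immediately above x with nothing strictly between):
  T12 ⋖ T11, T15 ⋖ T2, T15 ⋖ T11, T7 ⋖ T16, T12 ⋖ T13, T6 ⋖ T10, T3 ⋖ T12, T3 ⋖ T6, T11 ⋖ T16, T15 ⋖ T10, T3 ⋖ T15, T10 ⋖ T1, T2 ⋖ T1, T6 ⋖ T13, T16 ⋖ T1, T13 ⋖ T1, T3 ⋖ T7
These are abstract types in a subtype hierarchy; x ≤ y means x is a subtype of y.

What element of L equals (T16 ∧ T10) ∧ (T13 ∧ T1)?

T3

T16 ∧ T10 = T15
T13 ∧ T1 = T13
T15 ∧ T13 = T3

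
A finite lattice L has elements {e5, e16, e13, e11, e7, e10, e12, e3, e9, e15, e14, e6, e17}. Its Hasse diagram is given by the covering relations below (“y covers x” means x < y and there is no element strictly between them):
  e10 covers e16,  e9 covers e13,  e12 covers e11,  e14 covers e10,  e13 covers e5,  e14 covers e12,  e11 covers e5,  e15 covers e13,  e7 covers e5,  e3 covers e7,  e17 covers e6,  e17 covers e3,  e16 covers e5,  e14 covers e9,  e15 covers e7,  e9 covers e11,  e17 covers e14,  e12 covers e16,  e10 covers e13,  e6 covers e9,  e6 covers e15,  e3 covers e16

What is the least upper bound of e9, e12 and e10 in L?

Common upper bounds of {e9, e12, e10}: e14, e17.
The least among these is e14.

e14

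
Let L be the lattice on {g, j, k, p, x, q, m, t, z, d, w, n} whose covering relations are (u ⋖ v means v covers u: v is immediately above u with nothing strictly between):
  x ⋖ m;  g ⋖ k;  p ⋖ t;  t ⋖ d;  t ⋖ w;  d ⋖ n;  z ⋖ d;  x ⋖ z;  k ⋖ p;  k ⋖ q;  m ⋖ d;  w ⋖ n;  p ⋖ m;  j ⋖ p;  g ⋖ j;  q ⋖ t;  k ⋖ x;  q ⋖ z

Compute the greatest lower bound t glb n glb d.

t

Common lower bounds of {t, n, d}: g, j, k, p, q, t.
The greatest among these is t.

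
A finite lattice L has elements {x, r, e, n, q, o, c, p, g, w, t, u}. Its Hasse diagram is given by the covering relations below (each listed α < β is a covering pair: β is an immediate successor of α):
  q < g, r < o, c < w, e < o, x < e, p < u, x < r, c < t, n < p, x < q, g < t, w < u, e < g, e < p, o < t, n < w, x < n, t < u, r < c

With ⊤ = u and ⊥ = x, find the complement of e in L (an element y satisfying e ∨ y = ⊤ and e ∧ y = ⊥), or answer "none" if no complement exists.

Need y with e ∨ y = u and e ∧ y = x.
Checking each element gives: w.

w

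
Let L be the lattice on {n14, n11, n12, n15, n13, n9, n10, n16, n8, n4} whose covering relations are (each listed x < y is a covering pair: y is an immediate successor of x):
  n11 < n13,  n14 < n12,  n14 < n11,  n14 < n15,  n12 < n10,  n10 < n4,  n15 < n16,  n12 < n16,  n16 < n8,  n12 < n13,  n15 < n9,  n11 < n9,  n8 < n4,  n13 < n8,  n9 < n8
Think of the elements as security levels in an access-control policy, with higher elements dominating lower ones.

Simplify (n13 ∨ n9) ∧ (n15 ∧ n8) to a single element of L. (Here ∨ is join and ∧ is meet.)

n13 ∨ n9 = n8
n15 ∧ n8 = n15
n8 ∧ n15 = n15

n15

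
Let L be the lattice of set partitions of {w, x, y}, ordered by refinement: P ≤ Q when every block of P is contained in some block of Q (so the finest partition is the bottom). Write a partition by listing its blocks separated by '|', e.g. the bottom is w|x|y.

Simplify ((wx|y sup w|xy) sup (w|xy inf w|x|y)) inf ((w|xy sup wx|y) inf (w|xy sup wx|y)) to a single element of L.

wxy

wx|y ∨ w|xy = wxy
w|xy ∧ w|x|y = w|x|y
wxy ∨ w|x|y = wxy
w|xy ∨ wx|y = wxy
w|xy ∨ wx|y = wxy
wxy ∧ wxy = wxy
wxy ∧ wxy = wxy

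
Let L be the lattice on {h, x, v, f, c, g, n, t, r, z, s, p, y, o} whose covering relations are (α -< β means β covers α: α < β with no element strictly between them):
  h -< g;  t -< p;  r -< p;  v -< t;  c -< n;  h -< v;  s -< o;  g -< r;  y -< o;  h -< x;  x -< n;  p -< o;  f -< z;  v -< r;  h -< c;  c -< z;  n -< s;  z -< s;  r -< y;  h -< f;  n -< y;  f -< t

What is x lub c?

Common upper bounds of {x, c}: n, o, s, y.
The least among these is n.

n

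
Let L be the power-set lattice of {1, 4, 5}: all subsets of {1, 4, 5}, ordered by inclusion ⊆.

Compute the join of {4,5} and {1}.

Under ⊆, join is union: {4,5} ∪ {1} = {1,4,5}.

{1,4,5}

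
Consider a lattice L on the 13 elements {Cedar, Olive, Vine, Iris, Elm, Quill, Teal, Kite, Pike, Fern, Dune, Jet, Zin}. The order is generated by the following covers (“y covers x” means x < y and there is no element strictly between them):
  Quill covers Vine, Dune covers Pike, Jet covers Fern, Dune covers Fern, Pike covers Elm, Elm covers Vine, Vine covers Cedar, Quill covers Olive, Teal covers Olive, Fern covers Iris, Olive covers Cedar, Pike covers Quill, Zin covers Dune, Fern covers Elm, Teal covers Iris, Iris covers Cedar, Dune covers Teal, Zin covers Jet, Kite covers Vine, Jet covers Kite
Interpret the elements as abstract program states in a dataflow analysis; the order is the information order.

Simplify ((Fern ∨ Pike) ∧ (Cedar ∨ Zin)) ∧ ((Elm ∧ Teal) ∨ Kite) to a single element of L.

Fern ∨ Pike = Dune
Cedar ∨ Zin = Zin
Dune ∧ Zin = Dune
Elm ∧ Teal = Cedar
Cedar ∨ Kite = Kite
Dune ∧ Kite = Vine

Vine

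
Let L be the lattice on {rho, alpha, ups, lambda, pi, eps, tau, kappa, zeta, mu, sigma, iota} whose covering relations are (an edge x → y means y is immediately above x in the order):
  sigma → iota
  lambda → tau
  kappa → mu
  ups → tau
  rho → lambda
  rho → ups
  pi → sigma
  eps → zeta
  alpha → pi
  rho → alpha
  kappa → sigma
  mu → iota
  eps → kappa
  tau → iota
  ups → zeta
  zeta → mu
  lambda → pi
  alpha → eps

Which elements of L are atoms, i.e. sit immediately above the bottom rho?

alpha, lambda, ups

The atoms are exactly the elements that cover rho: alpha, lambda, ups.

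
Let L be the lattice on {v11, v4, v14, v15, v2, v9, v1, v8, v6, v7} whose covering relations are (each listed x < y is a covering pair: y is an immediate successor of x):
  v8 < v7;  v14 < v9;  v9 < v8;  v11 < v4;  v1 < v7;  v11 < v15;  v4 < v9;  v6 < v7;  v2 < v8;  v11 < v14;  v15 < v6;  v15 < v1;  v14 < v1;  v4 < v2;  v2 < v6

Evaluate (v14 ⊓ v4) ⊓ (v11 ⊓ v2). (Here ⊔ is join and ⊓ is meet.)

v14 ∧ v4 = v11
v11 ∧ v2 = v11
v11 ∧ v11 = v11

v11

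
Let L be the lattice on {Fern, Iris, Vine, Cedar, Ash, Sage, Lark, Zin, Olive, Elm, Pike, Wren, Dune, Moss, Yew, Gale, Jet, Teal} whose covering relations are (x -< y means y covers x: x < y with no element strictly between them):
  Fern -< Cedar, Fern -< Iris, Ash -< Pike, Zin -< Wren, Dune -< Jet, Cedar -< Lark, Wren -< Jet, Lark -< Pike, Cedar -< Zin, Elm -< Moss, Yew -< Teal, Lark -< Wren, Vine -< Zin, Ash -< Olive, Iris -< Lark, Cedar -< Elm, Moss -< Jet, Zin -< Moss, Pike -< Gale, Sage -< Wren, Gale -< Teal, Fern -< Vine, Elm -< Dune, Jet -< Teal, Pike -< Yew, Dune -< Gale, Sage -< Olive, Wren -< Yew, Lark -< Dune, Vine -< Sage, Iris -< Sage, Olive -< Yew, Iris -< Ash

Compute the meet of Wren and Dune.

Common lower bounds of {Wren, Dune}: Cedar, Fern, Iris, Lark.
The greatest among these is Lark.

Lark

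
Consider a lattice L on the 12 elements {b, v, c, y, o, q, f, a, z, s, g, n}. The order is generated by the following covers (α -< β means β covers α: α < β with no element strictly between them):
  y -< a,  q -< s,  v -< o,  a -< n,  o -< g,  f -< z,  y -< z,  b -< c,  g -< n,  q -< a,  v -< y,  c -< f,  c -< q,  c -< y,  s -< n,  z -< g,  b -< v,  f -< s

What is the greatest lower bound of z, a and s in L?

Common lower bounds of {z, a, s}: b, c.
The greatest among these is c.

c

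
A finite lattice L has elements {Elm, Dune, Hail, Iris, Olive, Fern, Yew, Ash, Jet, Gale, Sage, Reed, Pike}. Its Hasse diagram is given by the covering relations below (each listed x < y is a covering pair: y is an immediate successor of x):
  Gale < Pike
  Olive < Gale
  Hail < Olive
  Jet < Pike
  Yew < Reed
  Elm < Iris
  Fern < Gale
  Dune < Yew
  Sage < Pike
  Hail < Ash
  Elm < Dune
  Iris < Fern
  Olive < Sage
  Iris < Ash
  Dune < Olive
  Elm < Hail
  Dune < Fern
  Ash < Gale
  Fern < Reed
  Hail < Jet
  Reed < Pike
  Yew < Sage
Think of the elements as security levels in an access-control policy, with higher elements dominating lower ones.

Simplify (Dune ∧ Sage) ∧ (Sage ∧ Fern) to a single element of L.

Dune ∧ Sage = Dune
Sage ∧ Fern = Dune
Dune ∧ Dune = Dune

Dune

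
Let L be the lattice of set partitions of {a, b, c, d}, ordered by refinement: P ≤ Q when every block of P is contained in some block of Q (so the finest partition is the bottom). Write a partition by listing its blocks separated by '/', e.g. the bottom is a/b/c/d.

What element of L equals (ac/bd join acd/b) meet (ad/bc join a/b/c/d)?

ac/bd ∨ acd/b = abcd
ad/bc ∨ a/b/c/d = ad/bc
abcd ∧ ad/bc = ad/bc

ad/bc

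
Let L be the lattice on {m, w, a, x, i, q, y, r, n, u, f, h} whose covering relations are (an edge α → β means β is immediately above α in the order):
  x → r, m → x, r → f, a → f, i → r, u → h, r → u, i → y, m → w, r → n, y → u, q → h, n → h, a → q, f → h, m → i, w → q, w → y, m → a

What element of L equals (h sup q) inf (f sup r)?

h ∨ q = h
f ∨ r = f
h ∧ f = f

f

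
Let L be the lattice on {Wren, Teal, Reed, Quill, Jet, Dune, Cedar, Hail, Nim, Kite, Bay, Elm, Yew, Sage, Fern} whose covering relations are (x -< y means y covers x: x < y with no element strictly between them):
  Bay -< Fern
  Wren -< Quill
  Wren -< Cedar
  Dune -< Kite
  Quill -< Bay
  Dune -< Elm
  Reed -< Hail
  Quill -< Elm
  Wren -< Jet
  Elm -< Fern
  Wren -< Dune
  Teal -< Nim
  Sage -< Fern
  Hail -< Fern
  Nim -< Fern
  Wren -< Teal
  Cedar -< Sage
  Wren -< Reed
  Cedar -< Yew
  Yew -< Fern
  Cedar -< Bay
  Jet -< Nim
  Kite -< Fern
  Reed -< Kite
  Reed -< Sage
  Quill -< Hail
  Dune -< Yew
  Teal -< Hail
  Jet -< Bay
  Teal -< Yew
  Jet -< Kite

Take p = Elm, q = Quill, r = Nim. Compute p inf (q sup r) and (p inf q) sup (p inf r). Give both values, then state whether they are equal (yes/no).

q sup r = Fern, so p inf (q sup r) = Elm inf Fern = Elm.
p inf q = Quill and p inf r = Wren, so (p inf q) sup (p inf r) = Quill sup Wren = Quill.
Equal: no.

Elm; Quill; no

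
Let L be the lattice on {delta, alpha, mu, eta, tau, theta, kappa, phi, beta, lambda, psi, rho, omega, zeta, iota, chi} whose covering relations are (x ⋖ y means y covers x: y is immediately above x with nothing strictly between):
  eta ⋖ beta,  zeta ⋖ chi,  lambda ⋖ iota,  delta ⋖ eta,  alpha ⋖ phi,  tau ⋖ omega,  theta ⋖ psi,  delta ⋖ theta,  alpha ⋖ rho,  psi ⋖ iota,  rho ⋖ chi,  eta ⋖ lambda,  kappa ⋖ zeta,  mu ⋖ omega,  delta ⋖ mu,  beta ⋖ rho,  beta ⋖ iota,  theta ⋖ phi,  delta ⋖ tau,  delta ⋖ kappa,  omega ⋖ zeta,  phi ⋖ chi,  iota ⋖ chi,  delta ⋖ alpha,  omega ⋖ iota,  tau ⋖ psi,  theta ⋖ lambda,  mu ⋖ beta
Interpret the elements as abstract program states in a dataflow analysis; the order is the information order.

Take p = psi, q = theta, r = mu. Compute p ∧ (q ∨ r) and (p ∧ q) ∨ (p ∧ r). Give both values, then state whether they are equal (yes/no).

psi; theta; no

q ∨ r = iota, so p ∧ (q ∨ r) = psi ∧ iota = psi.
p ∧ q = theta and p ∧ r = delta, so (p ∧ q) ∨ (p ∧ r) = theta ∨ delta = theta.
Equal: no.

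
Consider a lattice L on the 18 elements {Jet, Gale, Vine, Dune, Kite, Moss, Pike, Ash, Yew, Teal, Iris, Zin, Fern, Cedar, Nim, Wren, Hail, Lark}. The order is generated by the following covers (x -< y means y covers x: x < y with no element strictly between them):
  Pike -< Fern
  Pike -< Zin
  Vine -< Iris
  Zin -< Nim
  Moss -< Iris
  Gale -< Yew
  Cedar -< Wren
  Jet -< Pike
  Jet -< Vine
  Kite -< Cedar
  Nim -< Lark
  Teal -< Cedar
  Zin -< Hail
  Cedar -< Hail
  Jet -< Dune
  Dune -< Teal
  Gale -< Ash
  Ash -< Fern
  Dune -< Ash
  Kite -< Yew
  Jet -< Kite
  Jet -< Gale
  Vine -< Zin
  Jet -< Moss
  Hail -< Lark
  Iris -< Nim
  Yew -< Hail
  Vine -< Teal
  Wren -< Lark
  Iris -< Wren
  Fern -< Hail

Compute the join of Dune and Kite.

Cedar

Common upper bounds of {Dune, Kite}: Cedar, Hail, Lark, Wren.
The least among these is Cedar.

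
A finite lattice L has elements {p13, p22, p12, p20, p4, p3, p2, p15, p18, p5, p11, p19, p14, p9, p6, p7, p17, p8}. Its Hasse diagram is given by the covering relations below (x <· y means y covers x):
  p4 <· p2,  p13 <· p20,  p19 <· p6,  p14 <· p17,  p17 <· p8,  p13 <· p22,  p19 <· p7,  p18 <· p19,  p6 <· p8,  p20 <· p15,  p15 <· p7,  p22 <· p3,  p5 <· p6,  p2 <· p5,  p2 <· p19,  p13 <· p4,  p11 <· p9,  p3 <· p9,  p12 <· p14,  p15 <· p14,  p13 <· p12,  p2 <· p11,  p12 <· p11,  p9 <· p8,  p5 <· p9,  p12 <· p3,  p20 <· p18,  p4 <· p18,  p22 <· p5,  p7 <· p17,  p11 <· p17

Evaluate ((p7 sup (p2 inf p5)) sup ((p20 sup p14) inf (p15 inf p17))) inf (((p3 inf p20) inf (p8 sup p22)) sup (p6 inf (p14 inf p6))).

p20

p2 ∧ p5 = p2
p7 ∨ p2 = p7
p20 ∨ p14 = p14
p15 ∧ p17 = p15
p14 ∧ p15 = p15
p7 ∨ p15 = p7
p3 ∧ p20 = p13
p8 ∨ p22 = p8
p13 ∧ p8 = p13
p14 ∧ p6 = p20
p6 ∧ p20 = p20
p13 ∨ p20 = p20
p7 ∧ p20 = p20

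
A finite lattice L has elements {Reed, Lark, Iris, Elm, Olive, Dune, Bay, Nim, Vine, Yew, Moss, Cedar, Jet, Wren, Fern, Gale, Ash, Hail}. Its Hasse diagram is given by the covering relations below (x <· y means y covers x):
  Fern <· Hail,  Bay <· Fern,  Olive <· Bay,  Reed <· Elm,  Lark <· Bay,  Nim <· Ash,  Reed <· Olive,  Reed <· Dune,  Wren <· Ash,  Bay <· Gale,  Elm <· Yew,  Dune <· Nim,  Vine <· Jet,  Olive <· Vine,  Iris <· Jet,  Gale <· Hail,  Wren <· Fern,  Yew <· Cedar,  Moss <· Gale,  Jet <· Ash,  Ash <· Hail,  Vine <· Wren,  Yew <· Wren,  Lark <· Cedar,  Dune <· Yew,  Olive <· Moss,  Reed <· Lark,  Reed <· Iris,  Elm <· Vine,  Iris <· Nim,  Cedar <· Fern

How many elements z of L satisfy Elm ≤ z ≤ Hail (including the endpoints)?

9

The interval [Elm, Hail] = {Ash, Cedar, Elm, Fern, Hail, Jet, Vine, Wren, Yew}, which has 9 elements.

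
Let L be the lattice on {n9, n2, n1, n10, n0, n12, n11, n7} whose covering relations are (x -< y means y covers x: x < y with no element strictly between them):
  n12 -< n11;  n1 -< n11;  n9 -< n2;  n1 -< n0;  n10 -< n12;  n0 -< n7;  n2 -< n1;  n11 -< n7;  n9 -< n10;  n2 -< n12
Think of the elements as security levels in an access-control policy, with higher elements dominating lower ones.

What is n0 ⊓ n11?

n1

Common lower bounds of {n0, n11}: n1, n2, n9.
The greatest among these is n1.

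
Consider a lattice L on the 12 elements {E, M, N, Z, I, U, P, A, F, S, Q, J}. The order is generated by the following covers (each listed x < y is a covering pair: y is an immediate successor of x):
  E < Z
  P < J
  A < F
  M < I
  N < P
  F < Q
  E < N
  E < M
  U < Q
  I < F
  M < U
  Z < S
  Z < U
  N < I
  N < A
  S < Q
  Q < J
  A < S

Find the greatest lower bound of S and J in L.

Common lower bounds of {S, J}: A, E, N, S, Z.
The greatest among these is S.

S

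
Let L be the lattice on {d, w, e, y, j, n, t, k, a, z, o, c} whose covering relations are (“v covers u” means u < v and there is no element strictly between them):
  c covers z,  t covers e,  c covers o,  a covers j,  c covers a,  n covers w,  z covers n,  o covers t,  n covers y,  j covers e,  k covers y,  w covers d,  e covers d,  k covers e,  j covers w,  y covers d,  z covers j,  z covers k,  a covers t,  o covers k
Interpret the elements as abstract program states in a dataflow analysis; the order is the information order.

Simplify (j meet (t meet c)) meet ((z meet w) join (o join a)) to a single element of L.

t ∧ c = t
j ∧ t = e
z ∧ w = w
o ∨ a = c
w ∨ c = c
e ∧ c = e

e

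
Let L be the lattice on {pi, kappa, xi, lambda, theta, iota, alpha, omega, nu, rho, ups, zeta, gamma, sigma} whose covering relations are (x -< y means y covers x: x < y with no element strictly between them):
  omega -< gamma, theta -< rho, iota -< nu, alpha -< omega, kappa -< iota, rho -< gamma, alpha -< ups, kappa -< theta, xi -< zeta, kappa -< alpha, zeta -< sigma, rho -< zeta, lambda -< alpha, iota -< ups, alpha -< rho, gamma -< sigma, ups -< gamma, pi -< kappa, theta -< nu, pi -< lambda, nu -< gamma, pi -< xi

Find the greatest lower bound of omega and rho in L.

alpha

Common lower bounds of {omega, rho}: alpha, kappa, lambda, pi.
The greatest among these is alpha.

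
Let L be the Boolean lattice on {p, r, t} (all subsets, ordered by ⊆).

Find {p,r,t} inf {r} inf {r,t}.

Under ⊆, meet is intersection: {p,r,t} ∩ {r} ∩ {r,t} = {r}.

{r}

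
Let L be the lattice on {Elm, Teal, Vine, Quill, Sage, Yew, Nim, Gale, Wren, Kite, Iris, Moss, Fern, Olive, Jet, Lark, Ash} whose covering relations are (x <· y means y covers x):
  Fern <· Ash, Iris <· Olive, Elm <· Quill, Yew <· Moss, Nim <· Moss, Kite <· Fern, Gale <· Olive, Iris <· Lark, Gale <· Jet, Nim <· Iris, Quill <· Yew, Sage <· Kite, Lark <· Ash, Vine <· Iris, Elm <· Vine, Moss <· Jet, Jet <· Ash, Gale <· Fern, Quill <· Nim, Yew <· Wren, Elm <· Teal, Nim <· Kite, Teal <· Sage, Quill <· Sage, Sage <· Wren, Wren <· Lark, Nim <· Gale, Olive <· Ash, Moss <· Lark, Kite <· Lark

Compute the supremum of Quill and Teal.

Sage

Common upper bounds of {Quill, Teal}: Ash, Fern, Kite, Lark, Sage, Wren.
The least among these is Sage.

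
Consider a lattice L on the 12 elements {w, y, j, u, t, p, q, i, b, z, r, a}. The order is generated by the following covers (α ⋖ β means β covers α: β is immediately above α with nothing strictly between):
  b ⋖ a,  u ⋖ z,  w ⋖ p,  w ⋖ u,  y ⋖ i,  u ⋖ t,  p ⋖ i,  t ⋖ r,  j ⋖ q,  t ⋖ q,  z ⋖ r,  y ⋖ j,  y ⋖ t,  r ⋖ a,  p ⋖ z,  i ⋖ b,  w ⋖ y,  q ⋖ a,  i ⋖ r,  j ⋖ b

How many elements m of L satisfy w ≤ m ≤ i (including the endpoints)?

4

The interval [w, i] = {i, p, w, y}, which has 4 elements.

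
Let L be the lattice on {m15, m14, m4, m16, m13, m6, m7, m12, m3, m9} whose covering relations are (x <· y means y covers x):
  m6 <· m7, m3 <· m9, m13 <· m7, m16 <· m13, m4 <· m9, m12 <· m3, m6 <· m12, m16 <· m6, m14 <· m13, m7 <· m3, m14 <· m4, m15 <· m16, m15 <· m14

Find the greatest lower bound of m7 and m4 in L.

m14

Common lower bounds of {m7, m4}: m14, m15.
The greatest among these is m14.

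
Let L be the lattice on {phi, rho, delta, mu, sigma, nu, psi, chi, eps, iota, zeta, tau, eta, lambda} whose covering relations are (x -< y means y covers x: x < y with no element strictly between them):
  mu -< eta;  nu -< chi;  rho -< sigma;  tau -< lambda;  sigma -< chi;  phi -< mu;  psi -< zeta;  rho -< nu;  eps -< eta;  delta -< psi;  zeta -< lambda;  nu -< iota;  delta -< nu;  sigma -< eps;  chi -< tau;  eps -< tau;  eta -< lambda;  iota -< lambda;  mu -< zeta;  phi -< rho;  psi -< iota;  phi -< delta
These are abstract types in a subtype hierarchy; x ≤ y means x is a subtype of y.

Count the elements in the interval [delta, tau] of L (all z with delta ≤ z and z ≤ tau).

The interval [delta, tau] = {chi, delta, nu, tau}, which has 4 elements.

4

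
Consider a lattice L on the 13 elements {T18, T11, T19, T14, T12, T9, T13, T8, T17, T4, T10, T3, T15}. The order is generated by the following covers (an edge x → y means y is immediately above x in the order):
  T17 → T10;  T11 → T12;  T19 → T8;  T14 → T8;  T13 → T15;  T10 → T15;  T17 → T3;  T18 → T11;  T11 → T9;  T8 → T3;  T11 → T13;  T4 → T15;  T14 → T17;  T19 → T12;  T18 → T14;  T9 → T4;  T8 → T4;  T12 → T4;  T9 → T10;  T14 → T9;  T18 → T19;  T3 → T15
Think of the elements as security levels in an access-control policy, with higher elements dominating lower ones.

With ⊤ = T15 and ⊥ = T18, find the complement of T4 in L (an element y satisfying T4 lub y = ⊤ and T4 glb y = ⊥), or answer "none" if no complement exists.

For every candidate y, either T4 ∨ y ≠ T15 or T4 ∧ y ≠ T18; no complement exists.

none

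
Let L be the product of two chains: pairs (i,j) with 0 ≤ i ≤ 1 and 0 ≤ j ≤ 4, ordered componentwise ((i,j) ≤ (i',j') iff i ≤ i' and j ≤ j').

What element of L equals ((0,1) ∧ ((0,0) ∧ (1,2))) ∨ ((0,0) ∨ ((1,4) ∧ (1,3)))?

(1,3)

(0,0) ∧ (1,2) = (0,0)
(0,1) ∧ (0,0) = (0,0)
(1,4) ∧ (1,3) = (1,3)
(0,0) ∨ (1,3) = (1,3)
(0,0) ∨ (1,3) = (1,3)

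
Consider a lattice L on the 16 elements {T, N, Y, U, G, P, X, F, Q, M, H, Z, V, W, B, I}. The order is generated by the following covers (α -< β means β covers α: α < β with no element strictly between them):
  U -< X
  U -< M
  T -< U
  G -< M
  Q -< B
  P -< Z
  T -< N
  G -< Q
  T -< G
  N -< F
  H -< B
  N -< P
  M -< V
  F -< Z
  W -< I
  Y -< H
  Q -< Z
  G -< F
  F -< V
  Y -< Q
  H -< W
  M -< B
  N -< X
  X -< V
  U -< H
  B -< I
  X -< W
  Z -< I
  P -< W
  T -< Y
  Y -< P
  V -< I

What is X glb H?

U

Common lower bounds of {X, H}: T, U.
The greatest among these is U.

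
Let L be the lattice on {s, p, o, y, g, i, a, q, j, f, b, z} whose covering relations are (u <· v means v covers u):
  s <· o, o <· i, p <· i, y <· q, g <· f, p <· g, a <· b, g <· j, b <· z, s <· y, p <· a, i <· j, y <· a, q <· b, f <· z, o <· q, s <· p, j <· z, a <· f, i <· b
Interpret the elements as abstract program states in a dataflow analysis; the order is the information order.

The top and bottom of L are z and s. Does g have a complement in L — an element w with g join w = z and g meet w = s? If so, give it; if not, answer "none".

q

Need w with g ∨ w = z and g ∧ w = s.
Checking each element gives: q.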